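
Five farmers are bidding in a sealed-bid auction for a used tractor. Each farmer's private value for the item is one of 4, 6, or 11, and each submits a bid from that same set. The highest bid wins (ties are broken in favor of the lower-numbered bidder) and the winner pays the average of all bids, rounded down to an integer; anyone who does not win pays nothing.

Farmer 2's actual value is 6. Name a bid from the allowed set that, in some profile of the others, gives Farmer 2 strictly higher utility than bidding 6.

Suppose Farmer 1 bids 6, Farmer 3 bids 4, Farmer 4 bids 4 and Farmer 5 bids 4.
Bid 6: loses, pays 0, utility 0.
Bid 11: wins, pays 5, utility 6 - 5 = 1.
So bidding 11 beats truth here (1 > 0).

11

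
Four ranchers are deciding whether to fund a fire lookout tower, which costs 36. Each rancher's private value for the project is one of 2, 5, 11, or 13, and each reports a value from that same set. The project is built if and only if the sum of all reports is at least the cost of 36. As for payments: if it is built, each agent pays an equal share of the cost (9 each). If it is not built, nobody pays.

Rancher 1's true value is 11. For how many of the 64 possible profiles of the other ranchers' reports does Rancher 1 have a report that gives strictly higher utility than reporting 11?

6

Others report (2, 11, 11): truth gives 0; report 13 gives 2 > 0. Violating.
Others report (5, 5, 13): truth gives 0; report 13 gives 2 > 0. Violating.
Others report (5, 13, 5): truth gives 0; report 13 gives 2 > 0. Violating.
Others report (11, 2, 11): truth gives 0; report 13 gives 2 > 0. Violating.
Others report (2, 2, 2): truth gives 0; no alternative beats it.
Others report (2, 2, 5): truth gives 0; no alternative beats it.
(Checking all 64 profiles: 6 have a profitable deviation, 58 do not.)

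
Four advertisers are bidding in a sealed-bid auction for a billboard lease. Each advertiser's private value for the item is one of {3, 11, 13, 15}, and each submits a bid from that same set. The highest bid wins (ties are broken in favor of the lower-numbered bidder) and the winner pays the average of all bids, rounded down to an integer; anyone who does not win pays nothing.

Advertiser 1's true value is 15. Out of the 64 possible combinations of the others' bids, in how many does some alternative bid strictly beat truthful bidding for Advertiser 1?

14

Others bid (3, 3, 3): truth gives 9; bid 3 gives 12 > 9. Violating.
Others bid (3, 3, 11): truth gives 7; bid 11 gives 8 > 7. Violating.
Others bid (3, 11, 3): truth gives 7; bid 11 gives 8 > 7. Violating.
Others bid (3, 11, 11): truth gives 5; bid 11 gives 6 > 5. Violating.
Others bid (3, 3, 13): truth gives 7; no alternative beats it.
Others bid (3, 3, 15): truth gives 6; no alternative beats it.
(Checking all 64 profiles: 14 have a profitable deviation, 50 do not.)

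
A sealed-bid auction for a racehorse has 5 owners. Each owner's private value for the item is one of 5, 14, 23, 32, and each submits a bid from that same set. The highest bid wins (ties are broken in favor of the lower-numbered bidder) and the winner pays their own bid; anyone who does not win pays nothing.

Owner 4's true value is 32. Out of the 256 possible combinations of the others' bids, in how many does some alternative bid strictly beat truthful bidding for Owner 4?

Others bid (5, 5, 5, 5): truth gives 0; bid 14 gives 18 > 0. Violating.
Others bid (5, 5, 5, 14): truth gives 0; bid 14 gives 18 > 0. Violating.
Others bid (5, 5, 5, 23): truth gives 0; bid 23 gives 9 > 0. Violating.
Others bid (5, 5, 14, 5): truth gives 0; bid 23 gives 9 > 0. Violating.
Others bid (5, 5, 5, 32): truth gives 0; no alternative beats it.
Others bid (5, 5, 14, 32): truth gives 0; no alternative beats it.
(Checking all 256 profiles: 24 have a profitable deviation, 232 do not.)

24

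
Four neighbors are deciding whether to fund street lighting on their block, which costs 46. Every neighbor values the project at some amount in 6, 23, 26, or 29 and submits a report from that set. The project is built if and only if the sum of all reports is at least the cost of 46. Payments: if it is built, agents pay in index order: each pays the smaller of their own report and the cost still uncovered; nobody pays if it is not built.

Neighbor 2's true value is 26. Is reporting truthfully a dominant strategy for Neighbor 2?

Consider the case where Neighbor 1 reports 6, Neighbor 3 reports 6 and Neighbor 4 reports 23.
Truthful report 26: project built, pays 26, utility 26 - 26 = 0.
Report 23 instead: project built, pays 23, utility 26 - 23 = 3.
Since 3 > 0, reporting 23 is strictly better here, so truthful reporting is not dominant.

No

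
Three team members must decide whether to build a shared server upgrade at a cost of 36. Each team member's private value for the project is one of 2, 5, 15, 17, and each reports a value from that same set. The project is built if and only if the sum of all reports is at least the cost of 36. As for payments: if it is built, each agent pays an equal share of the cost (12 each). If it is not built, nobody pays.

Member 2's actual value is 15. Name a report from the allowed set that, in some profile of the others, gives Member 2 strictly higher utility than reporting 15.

17

Suppose Member 1 reports 2 and Member 3 reports 17.
Report 15: project not built, utility 0.
Report 17: project built, pays 12, utility 15 - 12 = 3.
So reporting 17 beats truth here (3 > 0).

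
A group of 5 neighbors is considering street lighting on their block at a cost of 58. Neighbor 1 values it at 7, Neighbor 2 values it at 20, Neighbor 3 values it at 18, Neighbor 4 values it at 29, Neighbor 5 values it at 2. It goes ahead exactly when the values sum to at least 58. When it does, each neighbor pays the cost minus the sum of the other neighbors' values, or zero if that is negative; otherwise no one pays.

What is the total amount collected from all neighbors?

Total value 76 ≥ cost 58, so it is built.
Neighbor 1: others sum to 69; max(0, 58 - 69) = 0.
Neighbor 2: others sum to 56; max(0, 58 - 56) = 2.
Neighbor 3: others sum to 58; max(0, 58 - 58) = 0.
Neighbor 4: others sum to 47; max(0, 58 - 47) = 11.
Neighbor 5: others sum to 74; max(0, 58 - 74) = 0.
Total collected = 0 + 2 + 0 + 11 + 0 = 13.

13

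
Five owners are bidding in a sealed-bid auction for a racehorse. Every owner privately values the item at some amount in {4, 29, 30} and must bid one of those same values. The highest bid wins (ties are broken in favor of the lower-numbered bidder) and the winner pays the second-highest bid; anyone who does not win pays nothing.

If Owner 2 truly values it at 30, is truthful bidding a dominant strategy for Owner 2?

Check each profile of the others' bids and compare truth against every alternative bid.
Others bid (29, 4, 4, 4): truth gives 1, best alternative gives 0.
Others bid (29, 4, 4, 29): truth gives 1, best alternative gives 0.
Others bid (29, 4, 29, 4): truth gives 1, best alternative gives 0.
Others bid (29, 4, 29, 29): truth gives 1, best alternative gives 0.
Others bid (29, 29, 4, 4): truth gives 1, best alternative gives 0.
Others bid (29, 29, 4, 29): truth gives 1, best alternative gives 0.
(Remaining 75 profiles checked similarly; truth is weakly best in each.)
In every case the truthful bid is at least as good as any alternative, so it is a dominant strategy.

Yes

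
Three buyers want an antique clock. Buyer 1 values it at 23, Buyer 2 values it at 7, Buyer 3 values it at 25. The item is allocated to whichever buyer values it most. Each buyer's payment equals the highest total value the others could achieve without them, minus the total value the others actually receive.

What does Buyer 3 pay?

23

Buyer 3 has the highest value and receives the item.
Without Buyer 3, the item would go to the next-highest value, 23, so the others could achieve 23.
With Buyer 3 present and winning, the others receive nothing, so their total is 0.
Payment = 23 - 0 = 23.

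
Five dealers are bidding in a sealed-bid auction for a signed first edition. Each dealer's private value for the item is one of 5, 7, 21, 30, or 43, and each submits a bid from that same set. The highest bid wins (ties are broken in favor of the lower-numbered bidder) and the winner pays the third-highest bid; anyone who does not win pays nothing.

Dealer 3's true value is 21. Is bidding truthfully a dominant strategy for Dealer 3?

Consider the case where Dealer 1 bids 5, Dealer 2 bids 5, Dealer 4 bids 5 and Dealer 5 bids 30.
Truthful bid 21: loses, pays 0, utility 0.
Bid 30 instead: wins, pays 5, utility 21 - 5 = 16.
Since 16 > 0, bidding 30 is strictly better here, so truthful bidding is not dominant.

No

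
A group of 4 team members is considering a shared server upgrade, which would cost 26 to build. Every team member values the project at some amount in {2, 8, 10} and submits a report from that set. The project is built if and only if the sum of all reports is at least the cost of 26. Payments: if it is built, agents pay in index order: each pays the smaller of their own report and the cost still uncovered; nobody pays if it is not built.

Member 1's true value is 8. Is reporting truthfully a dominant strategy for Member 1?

No

Consider the case where Member 2 reports 8, Member 3 reports 8 and Member 4 reports 8.
Truthful report 8: project built, pays 8, utility 8 - 8 = 0.
Report 2 instead: project built, pays 2, utility 8 - 2 = 6.
Since 6 > 0, reporting 2 is strictly better here, so truthful reporting is not dominant.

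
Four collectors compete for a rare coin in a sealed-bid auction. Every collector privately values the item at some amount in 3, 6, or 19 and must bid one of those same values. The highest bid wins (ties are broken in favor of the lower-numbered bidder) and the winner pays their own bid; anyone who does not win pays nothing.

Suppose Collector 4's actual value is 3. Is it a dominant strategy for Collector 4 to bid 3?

Check each profile of the others' bids and compare truth against every alternative bid.
Others bid (3, 3, 3): truth gives 0, best alternative gives -3.
Others bid (3, 3, 6): truth gives 0, best alternative gives 0.
Others bid (3, 3, 19): truth gives 0, best alternative gives 0.
Others bid (3, 6, 3): truth gives 0, best alternative gives 0.
Others bid (3, 6, 6): truth gives 0, best alternative gives 0.
Others bid (3, 6, 19): truth gives 0, best alternative gives 0.
(Remaining 21 profiles checked similarly; truth is weakly best in each.)
In every case the truthful bid is at least as good as any alternative, so it is a dominant strategy.

Yes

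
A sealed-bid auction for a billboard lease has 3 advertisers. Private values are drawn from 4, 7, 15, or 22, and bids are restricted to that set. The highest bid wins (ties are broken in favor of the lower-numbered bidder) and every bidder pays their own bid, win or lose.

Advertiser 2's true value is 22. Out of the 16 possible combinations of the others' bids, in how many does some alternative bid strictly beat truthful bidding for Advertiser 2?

Others bid (4, 4): truth gives 0; bid 7 gives 15 > 0. Violating.
Others bid (4, 7): truth gives 0; bid 7 gives 15 > 0. Violating.
Others bid (4, 15): truth gives 0; bid 15 gives 7 > 0. Violating.
Others bid (7, 4): truth gives 0; bid 15 gives 7 > 0. Violating.
Others bid (4, 22): truth gives 0; no alternative beats it.
Others bid (7, 22): truth gives 0; no alternative beats it.
(Checking all 16 profiles: 10 have a profitable deviation, 6 do not.)

10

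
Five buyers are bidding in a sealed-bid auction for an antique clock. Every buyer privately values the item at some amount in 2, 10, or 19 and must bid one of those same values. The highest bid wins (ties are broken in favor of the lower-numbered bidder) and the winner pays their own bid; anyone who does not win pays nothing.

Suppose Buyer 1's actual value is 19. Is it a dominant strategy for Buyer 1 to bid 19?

Consider the case where Buyer 2 bids 2, Buyer 3 bids 2, Buyer 4 bids 2 and Buyer 5 bids 2.
Truthful bid 19: wins, pays 19, utility 19 - 19 = 0.
Bid 2 instead: wins, pays 2, utility 19 - 2 = 17.
Since 17 > 0, bidding 2 is strictly better here, so truthful bidding is not dominant.

No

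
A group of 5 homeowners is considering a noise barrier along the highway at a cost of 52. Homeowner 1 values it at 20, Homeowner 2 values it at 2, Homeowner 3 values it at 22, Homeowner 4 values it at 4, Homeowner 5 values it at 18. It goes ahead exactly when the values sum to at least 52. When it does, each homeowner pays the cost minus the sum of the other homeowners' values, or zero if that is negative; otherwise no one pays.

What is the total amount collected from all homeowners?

Total value 66 ≥ cost 52, so it is built.
Homeowner 1: others sum to 46; max(0, 52 - 46) = 6.
Homeowner 2: others sum to 64; max(0, 52 - 64) = 0.
Homeowner 3: others sum to 44; max(0, 52 - 44) = 8.
Homeowner 4: others sum to 62; max(0, 52 - 62) = 0.
Homeowner 5: others sum to 48; max(0, 52 - 48) = 4.
Total collected = 6 + 0 + 8 + 0 + 4 = 18.

18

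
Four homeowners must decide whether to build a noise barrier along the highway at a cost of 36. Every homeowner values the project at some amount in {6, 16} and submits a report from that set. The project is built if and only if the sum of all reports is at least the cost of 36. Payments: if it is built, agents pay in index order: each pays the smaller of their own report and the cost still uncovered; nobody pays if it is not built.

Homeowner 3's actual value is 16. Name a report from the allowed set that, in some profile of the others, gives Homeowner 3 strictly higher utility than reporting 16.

Suppose Homeowner 1 reports 6, Homeowner 2 reports 16 and Homeowner 4 reports 16.
Report 16: project built, pays 14, utility 16 - 14 = 2.
Report 6: project built, pays 6, utility 16 - 6 = 10.
So reporting 6 beats truth here (10 > 2).

6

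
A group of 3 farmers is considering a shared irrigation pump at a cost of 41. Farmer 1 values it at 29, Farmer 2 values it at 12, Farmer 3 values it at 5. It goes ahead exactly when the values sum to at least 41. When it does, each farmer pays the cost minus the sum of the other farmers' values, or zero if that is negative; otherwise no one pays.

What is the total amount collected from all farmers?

Total value 46 ≥ cost 41, so it is built.
Farmer 1: others sum to 17; max(0, 41 - 17) = 24.
Farmer 2: others sum to 34; max(0, 41 - 34) = 7.
Farmer 3: others sum to 41; max(0, 41 - 41) = 0.
Total collected = 24 + 7 + 0 = 31.

31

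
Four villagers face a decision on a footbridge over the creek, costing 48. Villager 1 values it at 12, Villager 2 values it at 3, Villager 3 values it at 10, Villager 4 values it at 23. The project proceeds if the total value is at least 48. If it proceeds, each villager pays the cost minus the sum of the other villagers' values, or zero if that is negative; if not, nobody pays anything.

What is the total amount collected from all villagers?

Total value 48 ≥ cost 48, so it is built.
Villager 1: others sum to 36; max(0, 48 - 36) = 12.
Villager 2: others sum to 45; max(0, 48 - 45) = 3.
Villager 3: others sum to 38; max(0, 48 - 38) = 10.
Villager 4: others sum to 25; max(0, 48 - 25) = 23.
Total collected = 12 + 3 + 10 + 23 = 48.

48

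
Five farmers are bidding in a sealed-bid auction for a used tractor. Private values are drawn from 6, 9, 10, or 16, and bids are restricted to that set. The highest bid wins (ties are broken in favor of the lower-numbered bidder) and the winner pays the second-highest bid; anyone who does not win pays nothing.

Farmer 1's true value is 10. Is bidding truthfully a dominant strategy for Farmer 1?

Yes

Check each profile of the others' bids and compare truth against every alternative bid.
Others bid (6, 6, 6, 6): truth gives 4, best alternative gives 4.
Others bid (6, 6, 6, 9): truth gives 1, best alternative gives 1.
Others bid (6, 6, 9, 6): truth gives 1, best alternative gives 1.
Others bid (6, 6, 9, 9): truth gives 1, best alternative gives 1.
Others bid (6, 9, 6, 6): truth gives 1, best alternative gives 1.
Others bid (6, 9, 6, 9): truth gives 1, best alternative gives 1.
(Remaining 250 profiles checked similarly; truth is weakly best in each.)
In every case the truthful bid is at least as good as any alternative, so it is a dominant strategy.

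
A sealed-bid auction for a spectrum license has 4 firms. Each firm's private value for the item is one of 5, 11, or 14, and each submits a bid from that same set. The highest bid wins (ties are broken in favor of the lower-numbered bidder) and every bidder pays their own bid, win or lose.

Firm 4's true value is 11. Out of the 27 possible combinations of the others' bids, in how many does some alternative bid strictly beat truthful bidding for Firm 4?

Others bid (5, 5, 11): truth gives -11; bid 14 gives -3 > -11. Violating.
Others bid (5, 5, 14): truth gives -11; bid 5 gives -5 > -11. Violating.
Others bid (5, 11, 5): truth gives -11; bid 14 gives -3 > -11. Violating.
Others bid (5, 11, 11): truth gives -11; bid 14 gives -3 > -11. Violating.
Others bid (5, 5, 5): truth gives 0; no alternative beats it.
(Checking all 27 profiles: 26 have a profitable deviation, 1 does not.)

26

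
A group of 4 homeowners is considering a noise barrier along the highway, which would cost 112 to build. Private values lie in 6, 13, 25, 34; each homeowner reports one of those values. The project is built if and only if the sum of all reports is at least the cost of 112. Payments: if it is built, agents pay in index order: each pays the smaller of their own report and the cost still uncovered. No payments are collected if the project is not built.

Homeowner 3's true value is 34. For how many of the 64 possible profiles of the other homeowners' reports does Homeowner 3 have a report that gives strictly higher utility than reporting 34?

4

Others report (25, 34, 34): truth gives 0; report 25 gives 9 > 0. Violating.
Others report (34, 25, 34): truth gives 0; report 25 gives 9 > 0. Violating.
Others report (34, 34, 25): truth gives 0; report 25 gives 9 > 0. Violating.
Others report (34, 34, 34): truth gives 0; report 13 gives 21 > 0. Violating.
Others report (6, 6, 6): truth gives 0; no alternative beats it.
Others report (6, 6, 13): truth gives 0; no alternative beats it.
(Checking all 64 profiles: 4 have a profitable deviation, 60 do not.)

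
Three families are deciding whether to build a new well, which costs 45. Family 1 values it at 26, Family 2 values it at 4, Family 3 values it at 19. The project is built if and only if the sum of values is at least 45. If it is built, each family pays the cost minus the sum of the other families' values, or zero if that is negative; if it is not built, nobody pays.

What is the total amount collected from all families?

37

Total value 49 ≥ cost 45, so it is built.
Family 1: others sum to 23; max(0, 45 - 23) = 22.
Family 2: others sum to 45; max(0, 45 - 45) = 0.
Family 3: others sum to 30; max(0, 45 - 30) = 15.
Total collected = 22 + 0 + 15 = 37.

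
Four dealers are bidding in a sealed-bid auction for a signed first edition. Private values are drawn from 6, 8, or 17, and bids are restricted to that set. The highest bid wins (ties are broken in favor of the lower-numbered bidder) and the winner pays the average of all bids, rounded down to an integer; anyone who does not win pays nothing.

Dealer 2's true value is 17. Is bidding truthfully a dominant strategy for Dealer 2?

Consider the case where Dealer 1 bids 6, Dealer 3 bids 6 and Dealer 4 bids 6.
Truthful bid 17: wins, pays 8, utility 17 - 8 = 9.
Bid 8 instead: wins, pays 6, utility 17 - 6 = 11.
Since 11 > 9, bidding 8 is strictly better here, so truthful bidding is not dominant.

No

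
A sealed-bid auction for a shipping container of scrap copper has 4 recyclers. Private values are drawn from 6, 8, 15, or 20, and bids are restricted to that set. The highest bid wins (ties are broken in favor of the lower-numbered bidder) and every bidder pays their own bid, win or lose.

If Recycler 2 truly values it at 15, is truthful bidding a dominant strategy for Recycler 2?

Consider the case where Recycler 1 bids 6, Recycler 3 bids 6 and Recycler 4 bids 6.
Truthful bid 15: wins, pays 15, utility 15 - 15 = 0.
Bid 8 instead: wins, pays 8, utility 15 - 8 = 7.
Since 7 > 0, bidding 8 is strictly better here, so truthful bidding is not dominant.

No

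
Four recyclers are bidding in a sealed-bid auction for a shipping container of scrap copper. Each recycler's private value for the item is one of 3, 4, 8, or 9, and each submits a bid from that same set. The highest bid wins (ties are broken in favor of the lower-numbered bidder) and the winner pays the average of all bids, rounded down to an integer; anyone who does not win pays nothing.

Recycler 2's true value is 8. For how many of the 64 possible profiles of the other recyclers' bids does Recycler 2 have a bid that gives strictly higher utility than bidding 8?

Others bid (3, 3, 3): truth gives 4; bid 4 gives 5 > 4. Violating.
Others bid (3, 3, 4): truth gives 4; bid 4 gives 5 > 4. Violating.
Others bid (3, 3, 9): truth gives 0; bid 9 gives 2 > 0. Violating.
Others bid (3, 4, 3): truth gives 4; bid 4 gives 5 > 4. Violating.
Others bid (3, 3, 8): truth gives 3; no alternative beats it.
Others bid (3, 4, 8): truth gives 3; no alternative beats it.
(Checking all 64 profiles: 30 have a profitable deviation, 34 do not.)

30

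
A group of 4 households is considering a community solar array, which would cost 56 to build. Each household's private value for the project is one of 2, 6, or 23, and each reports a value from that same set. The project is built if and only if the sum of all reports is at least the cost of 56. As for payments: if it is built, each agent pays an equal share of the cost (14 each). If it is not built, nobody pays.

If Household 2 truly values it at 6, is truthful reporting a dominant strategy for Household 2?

No

Consider the case where Household 1 reports 6, Household 3 reports 23 and Household 4 reports 23.
Truthful report 6: project built, pays 14, utility 6 - 14 = -8.
Report 2 instead: project not built, utility 0.
Since 0 > -8, reporting 2 is strictly better here, so truthful reporting is not dominant.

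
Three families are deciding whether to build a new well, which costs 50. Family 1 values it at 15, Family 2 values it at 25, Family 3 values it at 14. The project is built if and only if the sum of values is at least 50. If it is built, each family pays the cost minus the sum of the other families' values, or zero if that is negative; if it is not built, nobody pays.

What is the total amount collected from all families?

42

Total value 54 ≥ cost 50, so it is built.
Family 1: others sum to 39; max(0, 50 - 39) = 11.
Family 2: others sum to 29; max(0, 50 - 29) = 21.
Family 3: others sum to 40; max(0, 50 - 40) = 10.
Total collected = 11 + 21 + 10 = 42.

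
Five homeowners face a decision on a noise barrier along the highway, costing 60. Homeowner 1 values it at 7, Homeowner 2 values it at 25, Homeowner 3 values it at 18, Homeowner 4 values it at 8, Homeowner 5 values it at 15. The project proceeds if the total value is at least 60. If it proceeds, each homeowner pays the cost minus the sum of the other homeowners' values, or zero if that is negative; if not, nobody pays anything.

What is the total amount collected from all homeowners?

Total value 73 ≥ cost 60, so it is built.
Homeowner 1: others sum to 66; max(0, 60 - 66) = 0.
Homeowner 2: others sum to 48; max(0, 60 - 48) = 12.
Homeowner 3: others sum to 55; max(0, 60 - 55) = 5.
Homeowner 4: others sum to 65; max(0, 60 - 65) = 0.
Homeowner 5: others sum to 58; max(0, 60 - 58) = 2.
Total collected = 0 + 12 + 5 + 0 + 2 = 19.

19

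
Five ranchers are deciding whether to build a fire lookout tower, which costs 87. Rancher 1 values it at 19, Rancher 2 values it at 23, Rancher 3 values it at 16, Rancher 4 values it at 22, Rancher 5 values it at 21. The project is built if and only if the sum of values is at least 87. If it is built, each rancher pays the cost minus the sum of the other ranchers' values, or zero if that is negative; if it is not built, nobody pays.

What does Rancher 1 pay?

5

Total value 101 ≥ cost 87, so the project is built.
The other ranchers' values sum to 82.
Cost minus that sum is 87 - 82 = 5.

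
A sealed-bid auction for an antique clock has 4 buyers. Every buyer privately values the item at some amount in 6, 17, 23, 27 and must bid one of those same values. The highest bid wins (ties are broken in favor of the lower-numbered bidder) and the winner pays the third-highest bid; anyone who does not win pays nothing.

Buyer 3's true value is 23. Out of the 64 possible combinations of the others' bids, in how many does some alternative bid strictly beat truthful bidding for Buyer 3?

12

Others bid (6, 6, 27): truth gives 0; bid 27 gives 17 > 0. Violating.
Others bid (6, 17, 27): truth gives 0; bid 27 gives 6 > 0. Violating.
Others bid (6, 23, 6): truth gives 0; bid 27 gives 17 > 0. Violating.
Others bid (6, 23, 17): truth gives 0; bid 27 gives 6 > 0. Violating.
Others bid (6, 6, 6): truth gives 17; no alternative beats it.
Others bid (6, 6, 17): truth gives 17; no alternative beats it.
(Checking all 64 profiles: 12 have a profitable deviation, 52 do not.)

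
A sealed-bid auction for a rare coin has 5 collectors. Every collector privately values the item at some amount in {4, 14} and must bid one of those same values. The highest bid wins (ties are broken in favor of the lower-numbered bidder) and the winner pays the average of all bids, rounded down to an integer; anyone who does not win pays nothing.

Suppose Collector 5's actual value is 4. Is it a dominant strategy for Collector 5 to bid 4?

Check each profile of the others' bids and compare truth against every alternative bid.
Others bid (4, 4, 4, 4): truth gives 0, best alternative gives -2.
Others bid (4, 4, 4, 14): truth gives 0, best alternative gives 0.
Others bid (4, 4, 14, 4): truth gives 0, best alternative gives 0.
Others bid (4, 4, 14, 14): truth gives 0, best alternative gives 0.
Others bid (4, 14, 4, 4): truth gives 0, best alternative gives 0.
Others bid (4, 14, 4, 14): truth gives 0, best alternative gives 0.
(Remaining 10 profiles checked similarly; truth is weakly best in each.)
In every case the truthful bid is at least as good as any alternative, so it is a dominant strategy.

Yes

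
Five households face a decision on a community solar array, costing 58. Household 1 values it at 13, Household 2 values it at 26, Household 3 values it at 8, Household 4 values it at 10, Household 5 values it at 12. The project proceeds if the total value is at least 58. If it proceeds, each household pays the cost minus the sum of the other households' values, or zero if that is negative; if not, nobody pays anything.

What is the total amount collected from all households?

Total value 69 ≥ cost 58, so it is built.
Household 1: others sum to 56; max(0, 58 - 56) = 2.
Household 2: others sum to 43; max(0, 58 - 43) = 15.
Household 3: others sum to 61; max(0, 58 - 61) = 0.
Household 4: others sum to 59; max(0, 58 - 59) = 0.
Household 5: others sum to 57; max(0, 58 - 57) = 1.
Total collected = 2 + 15 + 0 + 0 + 1 = 18.

18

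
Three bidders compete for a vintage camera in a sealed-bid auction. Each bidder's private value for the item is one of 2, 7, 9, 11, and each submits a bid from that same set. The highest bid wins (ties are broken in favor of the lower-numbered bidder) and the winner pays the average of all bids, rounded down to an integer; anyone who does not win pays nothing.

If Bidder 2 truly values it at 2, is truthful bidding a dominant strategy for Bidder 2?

Yes

Check each profile of the others' bids and compare truth against every alternative bid.
Others bid (2, 7): truth gives 0, best alternative gives -3.
Others bid (2, 2): truth gives 0, best alternative gives -1.
Others bid (2, 9): truth gives 0, best alternative gives 0.
Others bid (2, 11): truth gives 0, best alternative gives 0.
Others bid (7, 2): truth gives 0, best alternative gives 0.
Others bid (7, 7): truth gives 0, best alternative gives 0.
(Remaining 10 profiles checked similarly; truth is weakly best in each.)
In every case the truthful bid is at least as good as any alternative, so it is a dominant strategy.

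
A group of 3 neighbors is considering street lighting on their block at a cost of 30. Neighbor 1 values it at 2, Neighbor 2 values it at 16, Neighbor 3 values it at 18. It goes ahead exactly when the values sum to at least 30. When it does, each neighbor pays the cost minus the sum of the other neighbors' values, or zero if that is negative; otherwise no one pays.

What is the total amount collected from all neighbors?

22

Total value 36 ≥ cost 30, so it is built.
Neighbor 1: others sum to 34; max(0, 30 - 34) = 0.
Neighbor 2: others sum to 20; max(0, 30 - 20) = 10.
Neighbor 3: others sum to 18; max(0, 30 - 18) = 12.
Total collected = 0 + 10 + 12 = 22.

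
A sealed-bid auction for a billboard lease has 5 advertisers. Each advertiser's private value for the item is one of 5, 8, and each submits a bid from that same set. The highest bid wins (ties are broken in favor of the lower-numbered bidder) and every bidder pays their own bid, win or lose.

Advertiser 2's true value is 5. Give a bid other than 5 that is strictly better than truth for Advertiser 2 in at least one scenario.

Suppose Advertiser 1 bids 5, Advertiser 3 bids 5, Advertiser 4 bids 5 and Advertiser 5 bids 5.
Bid 5: loses but pays 5, utility -5.
Bid 8: wins, pays 8, utility 5 - 8 = -3.
So bidding 8 beats truth here (-3 > -5).

8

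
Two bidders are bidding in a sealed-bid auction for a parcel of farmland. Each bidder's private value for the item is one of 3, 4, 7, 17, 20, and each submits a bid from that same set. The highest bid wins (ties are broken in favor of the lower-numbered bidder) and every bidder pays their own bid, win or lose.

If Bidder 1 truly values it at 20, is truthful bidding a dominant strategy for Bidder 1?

Consider the case where Bidder 2 bids 3.
Truthful bid 20: wins, pays 20, utility 20 - 20 = 0.
Bid 3 instead: wins, pays 3, utility 20 - 3 = 17.
Since 17 > 0, bidding 3 is strictly better here, so truthful bidding is not dominant.

No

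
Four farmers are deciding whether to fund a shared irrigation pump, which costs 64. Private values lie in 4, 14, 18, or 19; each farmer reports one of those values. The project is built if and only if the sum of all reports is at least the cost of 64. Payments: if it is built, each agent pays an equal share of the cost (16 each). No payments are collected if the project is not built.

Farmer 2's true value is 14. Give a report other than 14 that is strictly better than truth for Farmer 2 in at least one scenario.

4

Suppose Farmer 1 reports 14, Farmer 3 reports 18 and Farmer 4 reports 18.
Report 14: project built, pays 16, utility 14 - 16 = -2.
Report 4: project not built, utility 0.
So reporting 4 beats truth here (0 > -2).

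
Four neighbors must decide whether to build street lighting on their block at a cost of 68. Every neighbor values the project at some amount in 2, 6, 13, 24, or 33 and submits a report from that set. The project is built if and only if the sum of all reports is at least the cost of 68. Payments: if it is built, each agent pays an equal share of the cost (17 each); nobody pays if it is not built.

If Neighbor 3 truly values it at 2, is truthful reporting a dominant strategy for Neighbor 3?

Check each profile of the others' reports and compare truth against every alternative report.
Others report (6, 24, 33): truth gives 0, best alternative gives -15.
Others report (6, 33, 24): truth gives 0, best alternative gives -15.
Others report (24, 6, 33): truth gives 0, best alternative gives -15.
Others report (24, 33, 6): truth gives 0, best alternative gives -15.
Others report (33, 6, 24): truth gives 0, best alternative gives -15.
Others report (33, 24, 6): truth gives 0, best alternative gives -15.
(Remaining 119 profiles checked similarly; truth is weakly best in each.)
In every case the truthful report is at least as good as any alternative, so it is a dominant strategy.

Yes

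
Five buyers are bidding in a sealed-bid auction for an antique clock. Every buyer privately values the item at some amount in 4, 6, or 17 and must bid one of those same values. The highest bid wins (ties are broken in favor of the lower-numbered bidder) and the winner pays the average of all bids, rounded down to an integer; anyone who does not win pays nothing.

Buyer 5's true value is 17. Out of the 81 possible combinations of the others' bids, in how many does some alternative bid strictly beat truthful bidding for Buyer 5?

1

Others bid (4, 4, 4, 4): truth gives 11; bid 6 gives 13 > 11. Violating.
Others bid (4, 4, 4, 6): truth gives 10; no alternative beats it.
Others bid (4, 4, 4, 17): truth gives 0; no alternative beats it.
(Checking all 81 profiles: 1 has a profitable deviation, 80 do not.)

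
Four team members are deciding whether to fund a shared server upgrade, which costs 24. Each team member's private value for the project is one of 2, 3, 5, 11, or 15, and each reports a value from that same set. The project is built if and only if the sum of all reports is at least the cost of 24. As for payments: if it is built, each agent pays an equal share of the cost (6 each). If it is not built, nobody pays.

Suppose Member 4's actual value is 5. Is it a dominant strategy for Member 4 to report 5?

Consider the case where Member 1 reports 2, Member 2 reports 2 and Member 3 reports 15.
Truthful report 5: project built, pays 6, utility 5 - 6 = -1.
Report 2 instead: project not built, utility 0.
Since 0 > -1, reporting 2 is strictly better here, so truthful reporting is not dominant.

No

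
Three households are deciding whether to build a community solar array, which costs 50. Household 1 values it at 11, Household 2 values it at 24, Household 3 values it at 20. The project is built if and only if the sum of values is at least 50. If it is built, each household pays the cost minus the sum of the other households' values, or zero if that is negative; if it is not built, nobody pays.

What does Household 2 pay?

19

Total value 55 ≥ cost 50, so the project is built.
The other households' values sum to 31.
Cost minus that sum is 50 - 31 = 19.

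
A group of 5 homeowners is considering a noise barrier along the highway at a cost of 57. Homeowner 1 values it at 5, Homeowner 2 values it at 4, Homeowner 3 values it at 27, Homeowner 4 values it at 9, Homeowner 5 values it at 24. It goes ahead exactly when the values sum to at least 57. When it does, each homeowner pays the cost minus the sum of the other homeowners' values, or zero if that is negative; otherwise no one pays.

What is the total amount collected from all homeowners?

27

Total value 69 ≥ cost 57, so it is built.
Homeowner 1: others sum to 64; max(0, 57 - 64) = 0.
Homeowner 2: others sum to 65; max(0, 57 - 65) = 0.
Homeowner 3: others sum to 42; max(0, 57 - 42) = 15.
Homeowner 4: others sum to 60; max(0, 57 - 60) = 0.
Homeowner 5: others sum to 45; max(0, 57 - 45) = 12.
Total collected = 0 + 0 + 15 + 0 + 12 = 27.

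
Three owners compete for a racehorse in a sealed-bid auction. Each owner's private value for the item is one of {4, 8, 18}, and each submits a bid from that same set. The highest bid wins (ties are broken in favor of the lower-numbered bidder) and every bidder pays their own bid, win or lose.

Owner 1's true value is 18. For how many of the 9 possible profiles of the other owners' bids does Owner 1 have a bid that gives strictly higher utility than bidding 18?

4

Others bid (4, 4): truth gives 0; bid 4 gives 14 > 0. Violating.
Others bid (4, 8): truth gives 0; bid 8 gives 10 > 0. Violating.
Others bid (8, 4): truth gives 0; bid 8 gives 10 > 0. Violating.
Others bid (8, 8): truth gives 0; bid 8 gives 10 > 0. Violating.
Others bid (4, 18): truth gives 0; no alternative beats it.
Others bid (8, 18): truth gives 0; no alternative beats it.
(Checking all 9 profiles: 4 have a profitable deviation, 5 do not.)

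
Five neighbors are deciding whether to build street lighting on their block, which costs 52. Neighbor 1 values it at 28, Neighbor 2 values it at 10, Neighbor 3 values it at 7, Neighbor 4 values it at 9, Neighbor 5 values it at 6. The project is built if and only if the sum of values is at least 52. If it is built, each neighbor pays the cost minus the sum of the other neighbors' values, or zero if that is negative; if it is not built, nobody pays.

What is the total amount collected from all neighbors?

23

Total value 60 ≥ cost 52, so it is built.
Neighbor 1: others sum to 32; max(0, 52 - 32) = 20.
Neighbor 2: others sum to 50; max(0, 52 - 50) = 2.
Neighbor 3: others sum to 53; max(0, 52 - 53) = 0.
Neighbor 4: others sum to 51; max(0, 52 - 51) = 1.
Neighbor 5: others sum to 54; max(0, 52 - 54) = 0.
Total collected = 20 + 2 + 0 + 1 + 0 = 23.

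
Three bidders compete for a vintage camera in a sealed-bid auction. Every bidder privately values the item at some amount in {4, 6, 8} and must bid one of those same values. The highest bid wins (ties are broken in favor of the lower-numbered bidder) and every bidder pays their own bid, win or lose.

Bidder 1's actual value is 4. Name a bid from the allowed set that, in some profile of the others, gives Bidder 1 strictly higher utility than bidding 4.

Suppose Bidder 2 bids 4 and Bidder 3 bids 6.
Bid 4: loses but pays 4, utility -4.
Bid 6: wins, pays 6, utility 4 - 6 = -2.
So bidding 6 beats truth here (-2 > -4).

6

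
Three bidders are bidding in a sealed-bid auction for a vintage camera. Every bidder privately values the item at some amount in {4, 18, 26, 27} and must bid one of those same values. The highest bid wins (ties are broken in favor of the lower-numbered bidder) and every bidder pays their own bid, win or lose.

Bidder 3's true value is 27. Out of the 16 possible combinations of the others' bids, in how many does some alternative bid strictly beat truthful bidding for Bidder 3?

Others bid (4, 4): truth gives 0; bid 18 gives 9 > 0. Violating.
Others bid (4, 18): truth gives 0; bid 26 gives 1 > 0. Violating.
Others bid (4, 27): truth gives -27; bid 4 gives -4 > -27. Violating.
Others bid (18, 4): truth gives 0; bid 26 gives 1 > 0. Violating.
Others bid (4, 26): truth gives 0; no alternative beats it.
Others bid (18, 26): truth gives 0; no alternative beats it.
(Checking all 16 profiles: 11 have a profitable deviation, 5 do not.)

11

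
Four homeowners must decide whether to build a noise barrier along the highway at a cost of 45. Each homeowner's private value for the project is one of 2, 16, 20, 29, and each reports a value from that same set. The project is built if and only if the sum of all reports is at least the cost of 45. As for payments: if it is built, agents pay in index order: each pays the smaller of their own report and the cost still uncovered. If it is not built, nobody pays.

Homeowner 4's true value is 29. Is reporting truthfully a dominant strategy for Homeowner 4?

Yes

Check each profile of the others' reports and compare truth against every alternative report.
Others report (2, 2, 20): truth gives 8, best alternative gives 0.
Others report (2, 20, 2): truth gives 8, best alternative gives 0.
Others report (20, 2, 2): truth gives 8, best alternative gives 0.
Others report (2, 2, 16): truth gives 4, best alternative gives 0.
Others report (2, 16, 2): truth gives 4, best alternative gives 0.
Others report (16, 2, 2): truth gives 4, best alternative gives 0.
(Remaining 58 profiles checked similarly; truth is weakly best in each.)
In every case the truthful report is at least as good as any alternative, so it is a dominant strategy.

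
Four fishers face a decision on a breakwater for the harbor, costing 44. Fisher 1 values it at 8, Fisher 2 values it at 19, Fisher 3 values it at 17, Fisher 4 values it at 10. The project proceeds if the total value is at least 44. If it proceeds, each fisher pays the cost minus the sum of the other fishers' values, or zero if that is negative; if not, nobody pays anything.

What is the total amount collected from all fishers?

Total value 54 ≥ cost 44, so it is built.
Fisher 1: others sum to 46; max(0, 44 - 46) = 0.
Fisher 2: others sum to 35; max(0, 44 - 35) = 9.
Fisher 3: others sum to 37; max(0, 44 - 37) = 7.
Fisher 4: others sum to 44; max(0, 44 - 44) = 0.
Total collected = 0 + 9 + 7 + 0 = 16.

16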